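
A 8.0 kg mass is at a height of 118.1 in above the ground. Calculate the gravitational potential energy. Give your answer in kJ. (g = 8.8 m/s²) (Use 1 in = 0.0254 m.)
Convert to SI: m = 8.0 kg, h = 2.99974 m
PE = mgh = (8.0)(8.8)(2.99974) = 211.182 J = 0.2112 kJ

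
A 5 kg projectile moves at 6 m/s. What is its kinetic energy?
KE = ½mv² = ½(5)(6)² = 90.0 J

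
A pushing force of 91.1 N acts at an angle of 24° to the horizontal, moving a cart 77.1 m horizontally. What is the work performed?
W = F·d·cosθ = (91.1)(77.1)cos(24°) = 6417 J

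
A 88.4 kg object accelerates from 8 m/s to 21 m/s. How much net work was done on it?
W = ΔKE = ½m(v₂² − v₁²) = ½(88.4)(21² − 8²) = 16663.4 J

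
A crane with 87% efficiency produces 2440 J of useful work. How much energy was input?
W_in = W_out/η = 2440/0.87 = 2805 J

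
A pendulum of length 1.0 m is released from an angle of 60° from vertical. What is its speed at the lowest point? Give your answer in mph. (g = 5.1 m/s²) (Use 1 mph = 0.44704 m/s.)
h = L(1 − cosθ) = 1.0(1 − cos60°) = 0.5 m
v = √(2gh) = √(2·5.1·0.5) = 2.25832 m/s = 5.052 mph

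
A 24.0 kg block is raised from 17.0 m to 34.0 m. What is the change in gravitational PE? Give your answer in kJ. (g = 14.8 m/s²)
ΔPE = mgΔh = (24.0)(14.8)(17.0) = 6038.4 J = 6.038 kJ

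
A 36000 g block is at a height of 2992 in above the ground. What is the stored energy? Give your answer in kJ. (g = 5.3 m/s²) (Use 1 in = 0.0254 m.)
Convert to SI: m = 36.0 kg, h = 75.9968 m
PE = mgh = (36.0)(5.3)(75.9968) = 14500.2 J = 14.5 kJ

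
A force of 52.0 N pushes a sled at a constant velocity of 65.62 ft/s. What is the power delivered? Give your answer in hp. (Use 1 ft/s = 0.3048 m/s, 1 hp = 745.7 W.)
Convert to SI: F = 52.0 N, v = 20.001 m/s
P = Fv = (52.0)(20.001) = 1040.05 W = 1.395 hp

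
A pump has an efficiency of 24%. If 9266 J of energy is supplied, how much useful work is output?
W_out = η·W_in = 0.24·9266 = 2223.84 J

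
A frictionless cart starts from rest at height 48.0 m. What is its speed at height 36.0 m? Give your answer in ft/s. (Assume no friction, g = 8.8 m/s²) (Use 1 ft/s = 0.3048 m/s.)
mgh₁ = mgh₂ + ½mv² ⇒ v = √(2g(h₁−h₂)) = √(2·8.8·12.0) = 14.5327 m/s = 47.68 ft/s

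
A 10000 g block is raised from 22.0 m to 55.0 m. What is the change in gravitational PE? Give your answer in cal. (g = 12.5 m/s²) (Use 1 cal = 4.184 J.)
Convert to SI: m = 10.0 kg, Δh = 33.0 m
ΔPE = mgΔh = (10.0)(12.5)(33.0) = 4125.0 J = 985.9 cal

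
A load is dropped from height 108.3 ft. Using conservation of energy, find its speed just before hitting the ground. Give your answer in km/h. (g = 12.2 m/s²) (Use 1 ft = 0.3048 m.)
Convert to SI: h = 33.0098 m
mgh = ½mv² ⇒ v = √(2gh) = √(2·12.2·33.0098) = 28.3803 m/s = 102.2 km/h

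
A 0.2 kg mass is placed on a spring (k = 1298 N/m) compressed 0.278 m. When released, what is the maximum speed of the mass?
½kx² = ½mv² ⇒ v = x√(k/m) = (0.278)√(1298/0.2) = 22.4 m/s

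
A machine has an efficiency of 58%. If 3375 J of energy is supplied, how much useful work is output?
W_out = η·W_in = 0.58·3375 = 1957.5 J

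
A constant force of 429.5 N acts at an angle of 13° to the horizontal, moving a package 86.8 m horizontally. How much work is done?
W = F·d·cosθ = (429.5)(86.8)cos(13°) = 36330 J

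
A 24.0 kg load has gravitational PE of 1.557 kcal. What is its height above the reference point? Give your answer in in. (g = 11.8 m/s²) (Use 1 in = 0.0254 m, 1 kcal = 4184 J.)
Convert to SI: m = 24.0 kg, PE = 6514.49 J
h = PE/(mg) = 6514.49/(24.0·11.8) = 23.0031 m = 905.6 in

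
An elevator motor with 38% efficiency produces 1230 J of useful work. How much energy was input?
W_in = W_out/η = 1230/0.38 = 3237 J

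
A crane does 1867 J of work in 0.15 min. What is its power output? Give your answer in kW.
Convert to SI: W = 1867.0 J, t = 9.0 s
P = W/t = 1867.0/9.0 = 207.444 W = 0.2074 kW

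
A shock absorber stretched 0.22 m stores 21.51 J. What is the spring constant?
k = 2·PE/x² = 2·21.51/(0.22)² = 888.8 N/m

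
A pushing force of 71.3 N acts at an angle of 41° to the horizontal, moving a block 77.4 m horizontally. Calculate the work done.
W = F·d·cosθ = (71.3)(77.4)cos(41°) = 4165 J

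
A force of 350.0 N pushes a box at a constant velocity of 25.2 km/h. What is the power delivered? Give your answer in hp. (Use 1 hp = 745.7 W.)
Convert to SI: F = 350.0 N, v = 7.0 m/s
P = Fv = (350.0)(7.0) = 2450.0 W = 3.286 hp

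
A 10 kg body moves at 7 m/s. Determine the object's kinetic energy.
KE = ½mv² = ½(10)(7)² = 245.0 J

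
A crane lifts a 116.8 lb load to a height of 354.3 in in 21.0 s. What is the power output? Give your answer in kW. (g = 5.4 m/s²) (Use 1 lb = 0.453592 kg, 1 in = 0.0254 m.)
Convert to SI: m = 52.9795 kg, h = 8.99922 m, t = 21.0 s
P = mgh/t = (52.9795)(5.4)(8.99922)/21.0 = 122.599 W = 0.1226 kW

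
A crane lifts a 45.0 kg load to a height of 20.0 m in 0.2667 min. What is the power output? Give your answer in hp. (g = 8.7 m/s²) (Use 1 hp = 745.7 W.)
Convert to SI: m = 45.0 kg, h = 20.0 m, t = 16.002 s
P = mgh/t = (45.0)(8.7)(20.0)/16.002 = 489.314 W = 0.6562 hp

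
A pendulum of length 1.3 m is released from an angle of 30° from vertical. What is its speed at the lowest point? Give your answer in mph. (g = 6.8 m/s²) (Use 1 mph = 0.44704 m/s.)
h = L(1 − cosθ) = 1.3(1 − cos30°) = 0.174167 m
v = √(2gh) = √(2·6.8·0.174167) = 1.53905 m/s = 3.443 mph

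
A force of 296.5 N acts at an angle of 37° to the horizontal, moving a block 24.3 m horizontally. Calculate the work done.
W = F·d·cosθ = (296.5)(24.3)cos(37°) = 5754 J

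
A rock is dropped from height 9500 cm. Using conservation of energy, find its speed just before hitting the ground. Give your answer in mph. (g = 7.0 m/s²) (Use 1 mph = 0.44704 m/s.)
Convert to SI: h = 95.0 m
mgh = ½mv² ⇒ v = √(2gh) = √(2·7.0·95.0) = 36.4692 m/s = 81.58 mph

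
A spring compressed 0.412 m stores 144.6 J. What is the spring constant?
k = 2·PE/x² = 2·144.6/(0.412)² = 1704 N/m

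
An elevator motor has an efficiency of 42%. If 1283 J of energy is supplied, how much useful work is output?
W_out = η·W_in = 0.42·1283 = 538.86 J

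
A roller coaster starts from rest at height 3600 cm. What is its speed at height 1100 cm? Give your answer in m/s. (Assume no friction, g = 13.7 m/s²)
Convert to SI: h₁−h₂ = 25.0 m
mgh₁ = mgh₂ + ½mv² ⇒ v = √(2g(h₁−h₂)) = √(2·13.7·25.0) = 26.17 m/s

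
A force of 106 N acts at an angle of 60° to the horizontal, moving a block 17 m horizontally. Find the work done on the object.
W = F·d·cosθ = (106)(17)cos(60°) = 901.0 J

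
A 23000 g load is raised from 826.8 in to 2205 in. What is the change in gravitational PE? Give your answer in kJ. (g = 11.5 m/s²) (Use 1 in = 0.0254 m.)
Convert to SI: m = 23.0 kg, Δh = 35.0063 m
ΔPE = mgΔh = (23.0)(11.5)(35.0063) = 9259.16 J = 9.259 kJ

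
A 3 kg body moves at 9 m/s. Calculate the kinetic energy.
KE = ½mv² = ½(3)(9)² = 121.5 J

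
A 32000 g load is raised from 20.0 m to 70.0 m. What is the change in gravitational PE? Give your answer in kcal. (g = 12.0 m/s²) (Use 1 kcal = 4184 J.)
Convert to SI: m = 32.0 kg, Δh = 50.0 m
ΔPE = mgΔh = (32.0)(12.0)(50.0) = 19200.0 J = 4.589 kcal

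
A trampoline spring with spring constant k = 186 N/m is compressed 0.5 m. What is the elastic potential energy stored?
PE = ½kx² = ½(186)(0.5)² = 23.25 J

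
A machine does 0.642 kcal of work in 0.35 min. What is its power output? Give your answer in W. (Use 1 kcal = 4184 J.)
Convert to SI: W = 2686.13 J, t = 21.0 s
P = W/t = 2686.13/21.0 = 127.9 W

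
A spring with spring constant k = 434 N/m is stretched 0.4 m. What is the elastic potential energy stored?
PE = ½kx² = ½(434)(0.4)² = 34.72 J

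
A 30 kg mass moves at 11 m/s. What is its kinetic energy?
KE = ½mv² = ½(30)(11)² = 1815.0 J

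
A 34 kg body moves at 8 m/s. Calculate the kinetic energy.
KE = ½mv² = ½(34)(8)² = 1088.0 J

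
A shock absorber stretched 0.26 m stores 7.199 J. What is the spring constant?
k = 2·PE/x² = 2·7.199/(0.26)² = 213.0 N/m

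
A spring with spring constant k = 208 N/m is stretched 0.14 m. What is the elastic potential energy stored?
PE = ½kx² = ½(208)(0.14)² = 2.038 J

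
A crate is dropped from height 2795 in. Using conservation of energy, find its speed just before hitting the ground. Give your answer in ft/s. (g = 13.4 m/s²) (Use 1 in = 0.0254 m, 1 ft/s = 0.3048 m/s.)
Convert to SI: h = 70.993 m
mgh = ½mv² ⇒ v = √(2gh) = √(2·13.4·70.993) = 43.6189 m/s = 143.1 ft/s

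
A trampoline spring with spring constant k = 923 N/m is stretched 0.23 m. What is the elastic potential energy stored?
PE = ½kx² = ½(923)(0.23)² = 24.41 J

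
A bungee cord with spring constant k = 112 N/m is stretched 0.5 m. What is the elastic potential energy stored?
PE = ½kx² = ½(112)(0.5)² = 14.0 J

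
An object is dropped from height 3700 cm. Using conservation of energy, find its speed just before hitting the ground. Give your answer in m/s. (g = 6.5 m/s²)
Convert to SI: h = 37.0 m
mgh = ½mv² ⇒ v = √(2gh) = √(2·6.5·37.0) = 21.93 m/s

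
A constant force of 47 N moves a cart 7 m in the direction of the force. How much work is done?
W = F·d = (47)(7) = 329.0 J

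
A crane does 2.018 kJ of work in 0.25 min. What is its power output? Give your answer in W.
Convert to SI: W = 2018.0 J, t = 15.0 s
P = W/t = 2018.0/15.0 = 134.5 W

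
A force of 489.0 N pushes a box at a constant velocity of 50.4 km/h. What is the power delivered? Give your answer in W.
Convert to SI: F = 489.0 N, v = 14.0 m/s
P = Fv = (489.0)(14.0) = 6846 W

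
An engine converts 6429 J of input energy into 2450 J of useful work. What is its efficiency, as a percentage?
η = W_out/W_in = 2450/6429 = 38.11%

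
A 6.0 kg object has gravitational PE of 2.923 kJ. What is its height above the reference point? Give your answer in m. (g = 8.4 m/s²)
Convert to SI: m = 6.0 kg, PE = 2923.0 J
h = PE/(mg) = 2923.0/(6.0·8.4) = 58.0 m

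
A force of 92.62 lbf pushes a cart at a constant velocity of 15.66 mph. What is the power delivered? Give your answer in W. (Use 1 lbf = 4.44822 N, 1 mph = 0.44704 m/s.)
Convert to SI: F = 411.994 N, v = 7.00065 m/s
P = Fv = (411.994)(7.00065) = 2884 W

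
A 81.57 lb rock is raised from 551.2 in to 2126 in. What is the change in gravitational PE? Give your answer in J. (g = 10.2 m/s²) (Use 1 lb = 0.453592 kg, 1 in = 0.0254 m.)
Convert to SI: m = 36.9995 kg, Δh = 39.9999 m
ΔPE = mgΔh = (36.9995)(10.2)(39.9999) = 15100 J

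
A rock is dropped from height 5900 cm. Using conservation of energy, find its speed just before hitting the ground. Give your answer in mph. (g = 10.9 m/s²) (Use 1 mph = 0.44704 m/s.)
Convert to SI: h = 59.0 m
mgh = ½mv² ⇒ v = √(2gh) = √(2·10.9·59.0) = 35.8636 m/s = 80.22 mph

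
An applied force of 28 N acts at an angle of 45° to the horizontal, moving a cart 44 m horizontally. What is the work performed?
W = F·d·cosθ = (28)(44)cos(45°) = 871.2 J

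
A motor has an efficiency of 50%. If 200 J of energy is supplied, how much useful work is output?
W_out = η·W_in = 0.5·200 = 100.0 J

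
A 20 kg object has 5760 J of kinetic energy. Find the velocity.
v = √(2·KE/m) = √(2·5760/20) = 24.0 m/s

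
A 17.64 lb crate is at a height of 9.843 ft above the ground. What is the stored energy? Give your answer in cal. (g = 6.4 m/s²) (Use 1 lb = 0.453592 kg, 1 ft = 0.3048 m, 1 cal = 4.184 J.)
Convert to SI: m = 8.00136 kg, h = 3.00015 m
PE = mgh = (8.00136)(6.4)(3.00015) = 153.634 J = 36.72 cal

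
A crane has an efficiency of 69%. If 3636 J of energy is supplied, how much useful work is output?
W_out = η·W_in = 0.69·3636 = 2508.84 J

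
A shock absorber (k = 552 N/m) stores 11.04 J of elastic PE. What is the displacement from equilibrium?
x = √(2·PE/k) = √(2·11.04/552) = 0.2 m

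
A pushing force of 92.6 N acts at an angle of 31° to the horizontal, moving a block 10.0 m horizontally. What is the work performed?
W = F·d·cosθ = (92.6)(10.0)cos(31°) = 793.7 J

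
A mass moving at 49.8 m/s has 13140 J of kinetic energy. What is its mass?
m = 2·KE/v² = 2·13140/(49.8)² = 10.6 kg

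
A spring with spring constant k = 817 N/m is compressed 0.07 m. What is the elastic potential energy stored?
PE = ½kx² = ½(817)(0.07)² = 2.002 J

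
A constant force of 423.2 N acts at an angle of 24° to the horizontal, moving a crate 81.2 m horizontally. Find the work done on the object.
W = F·d·cosθ = (423.2)(81.2)cos(24°) = 31390 J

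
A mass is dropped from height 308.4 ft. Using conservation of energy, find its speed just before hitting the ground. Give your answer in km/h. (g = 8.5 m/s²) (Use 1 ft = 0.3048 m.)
Convert to SI: h = 94.0003 m
mgh = ½mv² ⇒ v = √(2gh) = √(2·8.5·94.0003) = 39.9751 m/s = 143.9 km/h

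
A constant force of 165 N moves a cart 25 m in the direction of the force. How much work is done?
W = F·d = (165)(25) = 4125 J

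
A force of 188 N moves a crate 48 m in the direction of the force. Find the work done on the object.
W = F·d = (188)(48) = 9024 J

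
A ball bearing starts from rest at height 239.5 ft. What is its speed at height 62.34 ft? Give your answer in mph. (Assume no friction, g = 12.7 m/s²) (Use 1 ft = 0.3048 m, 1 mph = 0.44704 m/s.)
Convert to SI: h₁−h₂ = 53.9984 m
mgh₁ = mgh₂ + ½mv² ⇒ v = √(2g(h₁−h₂)) = √(2·12.7·53.9984) = 37.0346 m/s = 82.84 mph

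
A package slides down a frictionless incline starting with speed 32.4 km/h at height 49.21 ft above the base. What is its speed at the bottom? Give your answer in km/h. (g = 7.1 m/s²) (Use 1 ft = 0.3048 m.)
Convert to SI: v₀ = 9.0 m/s, h = 14.9992 m
½mv₀² + mgh = ½mv² ⇒ v = √(v₀² + 2gh) = √(9.0² + 2·7.1·14.9992) = 17.1461 m/s = 61.73 km/h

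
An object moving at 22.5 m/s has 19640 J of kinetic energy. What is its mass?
m = 2·KE/v² = 2·19640/(22.5)² = 77.59 kg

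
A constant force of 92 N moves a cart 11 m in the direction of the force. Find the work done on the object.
W = F·d = (92)(11) = 1012 J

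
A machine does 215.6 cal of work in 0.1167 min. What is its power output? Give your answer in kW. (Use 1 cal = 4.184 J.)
Convert to SI: W = 902.07 J, t = 7.002 s
P = W/t = 902.07/7.002 = 128.83 W = 0.1288 kW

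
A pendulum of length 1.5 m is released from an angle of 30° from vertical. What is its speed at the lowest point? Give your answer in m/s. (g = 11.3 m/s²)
h = L(1 − cosθ) = 1.5(1 − cos30°) = 0.200962 m
v = √(2gh) = √(2·11.3·0.200962) = 2.131 m/s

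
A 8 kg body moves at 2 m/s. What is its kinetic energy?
KE = ½mv² = ½(8)(2)² = 16.0 J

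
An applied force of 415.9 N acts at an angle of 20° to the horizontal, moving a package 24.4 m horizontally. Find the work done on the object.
W = F·d·cosθ = (415.9)(24.4)cos(20°) = 9536 J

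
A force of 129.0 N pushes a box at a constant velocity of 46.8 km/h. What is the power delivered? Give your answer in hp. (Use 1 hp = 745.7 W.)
Convert to SI: F = 129.0 N, v = 13.0 m/s
P = Fv = (129.0)(13.0) = 1677.0 W = 2.249 hp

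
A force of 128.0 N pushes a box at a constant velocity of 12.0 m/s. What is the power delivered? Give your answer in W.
P = Fv = (128.0)(12.0) = 1536 W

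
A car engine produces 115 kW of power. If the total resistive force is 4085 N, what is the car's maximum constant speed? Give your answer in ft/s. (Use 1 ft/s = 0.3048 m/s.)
P = Fv ⇒ v = P/F = 115000 W/4085.0 N = 28.1518 m/s = 92.36 ft/s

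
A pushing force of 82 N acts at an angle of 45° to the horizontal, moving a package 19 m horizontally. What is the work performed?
W = F·d·cosθ = (82)(19)cos(45°) = 1102 J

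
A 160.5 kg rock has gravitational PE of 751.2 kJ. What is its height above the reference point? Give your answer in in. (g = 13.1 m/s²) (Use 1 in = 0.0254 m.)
Convert to SI: m = 160.5 kg, PE = 751200 J
h = PE/(mg) = 751200/(160.5·13.1) = 357.28 m = 14070 in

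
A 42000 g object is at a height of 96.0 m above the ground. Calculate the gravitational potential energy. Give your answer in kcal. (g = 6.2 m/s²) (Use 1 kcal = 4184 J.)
Convert to SI: m = 42.0 kg, h = 96.0 m
PE = mgh = (42.0)(6.2)(96.0) = 24998.4 J = 5.975 kcal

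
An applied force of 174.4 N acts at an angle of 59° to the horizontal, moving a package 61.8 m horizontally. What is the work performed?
W = F·d·cosθ = (174.4)(61.8)cos(59°) = 5551 J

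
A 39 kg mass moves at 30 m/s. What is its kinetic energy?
KE = ½mv² = ½(39)(30)² = 17550.0 J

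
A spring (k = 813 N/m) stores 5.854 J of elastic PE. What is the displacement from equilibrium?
x = √(2·PE/k) = √(2·5.854/813) = 0.12 m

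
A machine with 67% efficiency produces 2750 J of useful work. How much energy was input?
W_in = W_out/η = 2750/0.67 = 4104 J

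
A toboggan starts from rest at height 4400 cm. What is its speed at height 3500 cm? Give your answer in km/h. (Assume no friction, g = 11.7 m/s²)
Convert to SI: h₁−h₂ = 9.0 m
mgh₁ = mgh₂ + ½mv² ⇒ v = √(2g(h₁−h₂)) = √(2·11.7·9.0) = 14.5121 m/s = 52.24 km/h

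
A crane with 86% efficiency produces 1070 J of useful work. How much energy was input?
W_in = W_out/η = 1070/0.86 = 1244 J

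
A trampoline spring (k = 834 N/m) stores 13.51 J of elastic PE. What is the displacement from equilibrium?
x = √(2·PE/k) = √(2·13.51/834) = 0.18 m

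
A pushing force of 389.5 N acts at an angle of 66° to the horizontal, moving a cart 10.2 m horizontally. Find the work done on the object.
W = F·d·cosθ = (389.5)(10.2)cos(66°) = 1616 J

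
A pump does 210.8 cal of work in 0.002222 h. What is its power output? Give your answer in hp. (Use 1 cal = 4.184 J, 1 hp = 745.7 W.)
Convert to SI: W = 881.987 J, t = 7.9992 s
P = W/t = 881.987/7.9992 = 110.259 W = 0.1479 hp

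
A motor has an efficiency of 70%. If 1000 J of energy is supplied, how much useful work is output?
W_out = η·W_in = 0.7·1000 = 700.0 J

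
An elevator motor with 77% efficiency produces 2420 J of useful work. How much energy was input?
W_in = W_out/η = 2420/0.77 = 3143 J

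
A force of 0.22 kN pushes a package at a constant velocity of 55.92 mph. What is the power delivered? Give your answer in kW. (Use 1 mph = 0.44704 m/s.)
Convert to SI: F = 220.0 N, v = 24.9985 m/s
P = Fv = (220.0)(24.9985) = 5499.66 W = 5.5 kW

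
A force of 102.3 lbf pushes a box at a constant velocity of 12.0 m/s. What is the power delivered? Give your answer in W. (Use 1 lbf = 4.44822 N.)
Convert to SI: F = 455.053 N, v = 12.0 m/s
P = Fv = (455.053)(12.0) = 5461 W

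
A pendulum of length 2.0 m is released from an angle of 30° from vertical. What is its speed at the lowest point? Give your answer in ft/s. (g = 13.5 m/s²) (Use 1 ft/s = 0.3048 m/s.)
h = L(1 − cosθ) = 2.0(1 − cos30°) = 0.267949 m
v = √(2gh) = √(2·13.5·0.267949) = 2.68973 m/s = 8.825 ft/s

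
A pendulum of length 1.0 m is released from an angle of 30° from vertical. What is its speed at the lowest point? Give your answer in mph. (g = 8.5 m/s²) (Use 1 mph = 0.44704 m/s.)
h = L(1 − cosθ) = 1.0(1 − cos30°) = 0.133975 m
v = √(2gh) = √(2·8.5·0.133975) = 1.50916 m/s = 3.376 mph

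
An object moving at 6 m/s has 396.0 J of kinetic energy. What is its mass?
m = 2·KE/v² = 2·396.0/(6)² = 22.0 kg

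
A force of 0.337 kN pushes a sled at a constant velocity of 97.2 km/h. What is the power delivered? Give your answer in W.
Convert to SI: F = 337.0 N, v = 27.0 m/s
P = Fv = (337.0)(27.0) = 9099 W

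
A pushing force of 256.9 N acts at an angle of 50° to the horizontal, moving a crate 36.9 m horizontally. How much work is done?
W = F·d·cosθ = (256.9)(36.9)cos(50°) = 6093 J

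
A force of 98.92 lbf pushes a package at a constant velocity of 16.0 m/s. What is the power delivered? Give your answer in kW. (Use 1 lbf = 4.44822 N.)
Convert to SI: F = 440.018 N, v = 16.0 m/s
P = Fv = (440.018)(16.0) = 7040.29 W = 7.04 kW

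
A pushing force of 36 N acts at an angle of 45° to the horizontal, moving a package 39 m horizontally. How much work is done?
W = F·d·cosθ = (36)(39)cos(45°) = 992.8 J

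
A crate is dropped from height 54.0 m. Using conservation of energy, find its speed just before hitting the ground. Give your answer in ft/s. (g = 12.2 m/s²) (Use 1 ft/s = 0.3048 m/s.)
mgh = ½mv² ⇒ v = √(2gh) = √(2·12.2·54.0) = 36.2988 m/s = 119.1 ft/s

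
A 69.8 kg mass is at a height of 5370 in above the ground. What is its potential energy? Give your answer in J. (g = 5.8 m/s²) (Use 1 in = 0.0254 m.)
Convert to SI: m = 69.8 kg, h = 136.398 m
PE = mgh = (69.8)(5.8)(136.398) = 55220 J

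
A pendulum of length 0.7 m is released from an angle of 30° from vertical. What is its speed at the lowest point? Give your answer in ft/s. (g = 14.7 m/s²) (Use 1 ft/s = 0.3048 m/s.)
h = L(1 − cosθ) = 0.7(1 − cos30°) = 0.0937822 m
v = √(2gh) = √(2·14.7·0.0937822) = 1.66048 m/s = 5.448 ft/s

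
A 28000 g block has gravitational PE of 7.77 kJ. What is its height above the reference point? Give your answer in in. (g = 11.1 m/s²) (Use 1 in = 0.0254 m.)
Convert to SI: m = 28.0 kg, PE = 7770.0 J
h = PE/(mg) = 7770.0/(28.0·11.1) = 25.0 m = 984.3 in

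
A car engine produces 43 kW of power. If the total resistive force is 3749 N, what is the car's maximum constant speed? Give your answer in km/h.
P = Fv ⇒ v = P/F = 43000 W/3749.0 N = 11.4697 m/s = 41.29 km/h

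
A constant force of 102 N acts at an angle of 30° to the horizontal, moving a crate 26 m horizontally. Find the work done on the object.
W = F·d·cosθ = (102)(26)cos(30°) = 2297 J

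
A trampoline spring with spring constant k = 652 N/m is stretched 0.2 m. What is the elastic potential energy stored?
PE = ½kx² = ½(652)(0.2)² = 13.04 J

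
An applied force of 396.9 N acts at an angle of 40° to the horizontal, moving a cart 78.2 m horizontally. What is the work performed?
W = F·d·cosθ = (396.9)(78.2)cos(40°) = 23780 J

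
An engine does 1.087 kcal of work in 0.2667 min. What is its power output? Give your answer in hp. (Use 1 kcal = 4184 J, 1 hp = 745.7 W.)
Convert to SI: W = 4548.01 J, t = 16.002 s
P = W/t = 4548.01/16.002 = 284.215 W = 0.3811 hp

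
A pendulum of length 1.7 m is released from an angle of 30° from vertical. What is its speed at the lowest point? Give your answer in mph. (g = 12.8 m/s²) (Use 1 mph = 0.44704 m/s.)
h = L(1 − cosθ) = 1.7(1 − cos30°) = 0.227757 m
v = √(2gh) = √(2·12.8·0.227757) = 2.41466 m/s = 5.401 mph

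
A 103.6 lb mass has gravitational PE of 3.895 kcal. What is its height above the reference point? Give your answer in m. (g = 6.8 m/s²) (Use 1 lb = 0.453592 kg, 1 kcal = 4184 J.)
Convert to SI: m = 46.9921 kg, PE = 16296.7 J
h = PE/(mg) = 16296.7/(46.9921·6.8) = 51.0 m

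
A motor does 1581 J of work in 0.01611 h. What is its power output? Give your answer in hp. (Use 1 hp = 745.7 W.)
Convert to SI: W = 1581.0 J, t = 57.996 s
P = W/t = 1581.0/57.996 = 27.2605 W = 0.03656 hp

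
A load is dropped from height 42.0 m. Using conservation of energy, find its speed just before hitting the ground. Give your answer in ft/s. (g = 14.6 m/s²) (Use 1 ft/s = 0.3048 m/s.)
mgh = ½mv² ⇒ v = √(2gh) = √(2·14.6·42.0) = 35.02 m/s = 114.9 ft/s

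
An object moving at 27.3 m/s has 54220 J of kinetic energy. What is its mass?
m = 2·KE/v² = 2·54220/(27.3)² = 145.5 kg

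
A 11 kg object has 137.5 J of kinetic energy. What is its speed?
v = √(2·KE/m) = √(2·137.5/11) = 5.0 m/s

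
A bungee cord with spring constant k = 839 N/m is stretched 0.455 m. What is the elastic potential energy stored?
PE = ½kx² = ½(839)(0.455)² = 86.85 J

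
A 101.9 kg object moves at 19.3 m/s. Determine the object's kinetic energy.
KE = ½mv² = ½(101.9)(19.3)² = 18980 J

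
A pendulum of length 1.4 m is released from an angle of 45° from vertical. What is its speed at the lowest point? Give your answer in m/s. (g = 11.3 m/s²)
h = L(1 − cosθ) = 1.4(1 − cos45°) = 0.410051 m
v = √(2gh) = √(2·11.3·0.410051) = 3.044 m/s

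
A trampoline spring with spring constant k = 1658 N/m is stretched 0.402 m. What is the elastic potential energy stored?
PE = ½kx² = ½(1658)(0.402)² = 134.0 J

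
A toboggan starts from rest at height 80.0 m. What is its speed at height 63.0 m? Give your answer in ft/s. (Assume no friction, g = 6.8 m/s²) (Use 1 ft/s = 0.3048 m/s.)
mgh₁ = mgh₂ + ½mv² ⇒ v = √(2g(h₁−h₂)) = √(2·6.8·17.0) = 15.2053 m/s = 49.89 ft/s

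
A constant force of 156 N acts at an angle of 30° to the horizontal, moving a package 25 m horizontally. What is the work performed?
W = F·d·cosθ = (156)(25)cos(30°) = 3377 J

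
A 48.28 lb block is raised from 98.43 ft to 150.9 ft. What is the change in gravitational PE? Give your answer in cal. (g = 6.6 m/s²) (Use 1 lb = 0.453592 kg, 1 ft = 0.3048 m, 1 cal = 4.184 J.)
Convert to SI: m = 21.8994 kg, Δh = 15.9929 m
ΔPE = mgΔh = (21.8994)(6.6)(15.9929) = 2311.55 J = 552.5 cal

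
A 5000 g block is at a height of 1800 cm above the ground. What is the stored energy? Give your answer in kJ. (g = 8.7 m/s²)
Convert to SI: m = 5.0 kg, h = 18.0 m
PE = mgh = (5.0)(8.7)(18.0) = 783.0 J = 0.783 kJ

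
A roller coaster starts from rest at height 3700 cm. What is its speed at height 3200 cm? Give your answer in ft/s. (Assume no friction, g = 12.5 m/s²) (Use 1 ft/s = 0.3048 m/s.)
Convert to SI: h₁−h₂ = 5.0 m
mgh₁ = mgh₂ + ½mv² ⇒ v = √(2g(h₁−h₂)) = √(2·12.5·5.0) = 11.1803 m/s = 36.68 ft/s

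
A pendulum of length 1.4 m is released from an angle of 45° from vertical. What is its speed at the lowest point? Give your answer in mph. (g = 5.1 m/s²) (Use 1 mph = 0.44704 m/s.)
h = L(1 − cosθ) = 1.4(1 − cos45°) = 0.410051 m
v = √(2gh) = √(2·5.1·0.410051) = 2.04512 m/s = 4.575 mph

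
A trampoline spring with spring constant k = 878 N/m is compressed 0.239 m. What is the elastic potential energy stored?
PE = ½kx² = ½(878)(0.239)² = 25.08 J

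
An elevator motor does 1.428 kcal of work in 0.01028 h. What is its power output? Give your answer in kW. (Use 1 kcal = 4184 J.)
Convert to SI: W = 5974.75 J, t = 37.008 s
P = W/t = 5974.75/37.008 = 161.445 W = 0.1614 kW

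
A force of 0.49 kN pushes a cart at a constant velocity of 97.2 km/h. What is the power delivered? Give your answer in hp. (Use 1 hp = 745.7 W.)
Convert to SI: F = 490.0 N, v = 27.0 m/s
P = Fv = (490.0)(27.0) = 13230.0 W = 17.74 hp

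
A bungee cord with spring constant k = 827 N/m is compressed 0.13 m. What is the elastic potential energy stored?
PE = ½kx² = ½(827)(0.13)² = 6.988 J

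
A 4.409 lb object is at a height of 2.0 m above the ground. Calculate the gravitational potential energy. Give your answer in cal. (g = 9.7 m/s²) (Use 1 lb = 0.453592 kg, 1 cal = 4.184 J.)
Convert to SI: m = 1.99989 kg, h = 2.0 m
PE = mgh = (1.99989)(9.7)(2.0) = 38.7978 J = 9.273 cal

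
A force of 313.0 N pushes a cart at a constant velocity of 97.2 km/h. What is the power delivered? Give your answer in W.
Convert to SI: F = 313.0 N, v = 27.0 m/s
P = Fv = (313.0)(27.0) = 8451 W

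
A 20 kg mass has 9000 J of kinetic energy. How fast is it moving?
v = √(2·KE/m) = √(2·9000/20) = 30.0 m/s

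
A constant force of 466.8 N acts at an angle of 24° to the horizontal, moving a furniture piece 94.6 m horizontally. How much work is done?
W = F·d·cosθ = (466.8)(94.6)cos(24°) = 40340 J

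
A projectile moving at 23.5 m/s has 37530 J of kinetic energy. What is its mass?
m = 2·KE/v² = 2·37530/(23.5)² = 135.9 kg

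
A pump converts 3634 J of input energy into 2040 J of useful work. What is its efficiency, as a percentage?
η = W_out/W_in = 2040/3634 = 56.14%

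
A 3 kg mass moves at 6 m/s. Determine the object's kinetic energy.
KE = ½mv² = ½(3)(6)² = 54.0 J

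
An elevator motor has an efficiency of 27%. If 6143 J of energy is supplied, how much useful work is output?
W_out = η·W_in = 0.27·6143 = 1658.61 J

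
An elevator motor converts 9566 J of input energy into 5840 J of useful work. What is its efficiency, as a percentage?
η = W_out/W_in = 5840/9566 = 61.05%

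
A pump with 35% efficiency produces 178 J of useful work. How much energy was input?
W_in = W_out/η = 178/0.35 = 508.6 J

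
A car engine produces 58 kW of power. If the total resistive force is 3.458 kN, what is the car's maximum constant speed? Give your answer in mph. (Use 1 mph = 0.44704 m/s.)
Convert to SI: F = 3458.0 N
P = Fv ⇒ v = P/F = 58000 W/3458.0 N = 16.7727 m/s = 37.52 mph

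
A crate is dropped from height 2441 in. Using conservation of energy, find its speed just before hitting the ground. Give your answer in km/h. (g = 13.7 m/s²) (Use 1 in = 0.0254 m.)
Convert to SI: h = 62.0014 m
mgh = ½mv² ⇒ v = √(2gh) = √(2·13.7·62.0014) = 41.217 m/s = 148.4 km/h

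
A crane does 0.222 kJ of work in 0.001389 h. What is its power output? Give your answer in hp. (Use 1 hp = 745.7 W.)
Convert to SI: W = 222.0 J, t = 5.0004 s
P = W/t = 222.0/5.0004 = 44.3964 W = 0.05954 hp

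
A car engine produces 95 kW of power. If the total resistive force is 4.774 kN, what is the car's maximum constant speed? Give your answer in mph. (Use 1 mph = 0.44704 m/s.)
Convert to SI: F = 4774.0 N
P = Fv ⇒ v = P/F = 95000 W/4774.0 N = 19.8995 m/s = 44.51 mph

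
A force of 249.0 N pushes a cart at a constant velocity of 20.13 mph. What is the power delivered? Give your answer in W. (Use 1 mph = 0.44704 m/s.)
Convert to SI: F = 249.0 N, v = 8.99892 m/s
P = Fv = (249.0)(8.99892) = 2241 W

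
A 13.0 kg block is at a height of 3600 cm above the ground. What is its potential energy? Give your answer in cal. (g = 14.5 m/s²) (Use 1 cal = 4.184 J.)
Convert to SI: m = 13.0 kg, h = 36.0 m
PE = mgh = (13.0)(14.5)(36.0) = 6786.0 J = 1622 cal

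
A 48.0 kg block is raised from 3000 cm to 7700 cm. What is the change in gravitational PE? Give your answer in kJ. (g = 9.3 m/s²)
Convert to SI: m = 48.0 kg, Δh = 47.0 m
ΔPE = mgΔh = (48.0)(9.3)(47.0) = 20980.8 J = 20.98 kJ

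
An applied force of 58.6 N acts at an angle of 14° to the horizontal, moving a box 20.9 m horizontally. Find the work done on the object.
W = F·d·cosθ = (58.6)(20.9)cos(14°) = 1188 J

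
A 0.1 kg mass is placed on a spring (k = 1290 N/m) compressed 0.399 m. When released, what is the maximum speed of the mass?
½kx² = ½mv² ⇒ v = x√(k/m) = (0.399)√(1290/0.1) = 45.32 m/s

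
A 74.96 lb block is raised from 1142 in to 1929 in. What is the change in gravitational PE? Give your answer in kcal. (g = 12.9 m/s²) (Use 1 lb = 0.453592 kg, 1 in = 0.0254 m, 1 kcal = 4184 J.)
Convert to SI: m = 34.0013 kg, Δh = 19.9898 m
ΔPE = mgΔh = (34.0013)(12.9)(19.9898) = 8767.85 J = 2.096 kcal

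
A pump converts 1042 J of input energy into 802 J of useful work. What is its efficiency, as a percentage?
η = W_out/W_in = 802/1042 = 76.97%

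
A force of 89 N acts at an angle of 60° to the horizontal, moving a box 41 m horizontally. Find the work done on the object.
W = F·d·cosθ = (89)(41)cos(60°) = 1825 J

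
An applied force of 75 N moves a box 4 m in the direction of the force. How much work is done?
W = F·d = (75)(4) = 300.0 J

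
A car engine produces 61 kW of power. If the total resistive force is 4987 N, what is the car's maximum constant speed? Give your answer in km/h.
P = Fv ⇒ v = P/F = 61000 W/4987.0 N = 12.2318 m/s = 44.03 km/h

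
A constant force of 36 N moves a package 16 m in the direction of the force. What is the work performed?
W = F·d = (36)(16) = 576.0 J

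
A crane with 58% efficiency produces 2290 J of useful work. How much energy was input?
W_in = W_out/η = 2290/0.58 = 3948 J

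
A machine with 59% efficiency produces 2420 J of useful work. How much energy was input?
W_in = W_out/η = 2420/0.59 = 4102 J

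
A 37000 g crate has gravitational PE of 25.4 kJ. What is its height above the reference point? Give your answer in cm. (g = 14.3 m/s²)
Convert to SI: m = 37.0 kg, PE = 25400.0 J
h = PE/(mg) = 25400.0/(37.0·14.3) = 48.006 m = 4801 cm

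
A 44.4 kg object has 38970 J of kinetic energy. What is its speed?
v = √(2·KE/m) = √(2·38970/44.4) = 41.9 m/s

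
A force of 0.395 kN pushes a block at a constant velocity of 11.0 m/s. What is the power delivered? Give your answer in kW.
Convert to SI: F = 395.0 N, v = 11.0 m/s
P = Fv = (395.0)(11.0) = 4345.0 W = 4.345 kW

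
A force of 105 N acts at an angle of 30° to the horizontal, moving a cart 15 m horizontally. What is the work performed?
W = F·d·cosθ = (105)(15)cos(30°) = 1364 J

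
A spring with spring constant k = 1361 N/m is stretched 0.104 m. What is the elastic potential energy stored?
PE = ½kx² = ½(1361)(0.104)² = 7.36 J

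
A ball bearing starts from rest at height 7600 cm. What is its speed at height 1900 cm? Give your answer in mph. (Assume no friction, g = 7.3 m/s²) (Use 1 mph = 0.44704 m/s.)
Convert to SI: h₁−h₂ = 57.0 m
mgh₁ = mgh₂ + ½mv² ⇒ v = √(2g(h₁−h₂)) = √(2·7.3·57.0) = 28.8479 m/s = 64.53 mph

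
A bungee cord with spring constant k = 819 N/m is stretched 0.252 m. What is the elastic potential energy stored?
PE = ½kx² = ½(819)(0.252)² = 26.0 J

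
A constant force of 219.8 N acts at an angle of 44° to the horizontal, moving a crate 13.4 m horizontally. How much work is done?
W = F·d·cosθ = (219.8)(13.4)cos(44°) = 2119 J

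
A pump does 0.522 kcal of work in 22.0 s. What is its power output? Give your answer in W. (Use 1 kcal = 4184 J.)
Convert to SI: W = 2184.05 J, t = 22.0 s
P = W/t = 2184.05/22.0 = 99.27 W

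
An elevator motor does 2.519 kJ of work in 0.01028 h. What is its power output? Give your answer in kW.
Convert to SI: W = 2519.0 J, t = 37.008 s
P = W/t = 2519.0/37.008 = 68.0664 W = 0.06807 kW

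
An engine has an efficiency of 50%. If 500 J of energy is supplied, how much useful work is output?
W_out = η·W_in = 0.5·500 = 250.0 J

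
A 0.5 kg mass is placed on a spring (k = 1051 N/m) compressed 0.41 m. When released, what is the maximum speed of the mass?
½kx² = ½mv² ⇒ v = x√(k/m) = (0.41)√(1051/0.5) = 18.8 m/s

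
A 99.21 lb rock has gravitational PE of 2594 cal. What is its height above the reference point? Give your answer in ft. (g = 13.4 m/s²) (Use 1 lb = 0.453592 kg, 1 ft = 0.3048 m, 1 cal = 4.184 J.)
Convert to SI: m = 45.0009 kg, PE = 10853.3 J
h = PE/(mg) = 10853.3/(45.0009·13.4) = 17.9985 m = 59.05 ft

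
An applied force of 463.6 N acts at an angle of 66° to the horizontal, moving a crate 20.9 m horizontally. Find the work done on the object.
W = F·d·cosθ = (463.6)(20.9)cos(66°) = 3941 J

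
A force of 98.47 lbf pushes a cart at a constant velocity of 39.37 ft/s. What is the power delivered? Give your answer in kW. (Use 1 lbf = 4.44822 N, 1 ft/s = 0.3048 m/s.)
Convert to SI: F = 438.016 N, v = 12.0 m/s
P = Fv = (438.016)(12.0) = 5256.18 W = 5.256 kW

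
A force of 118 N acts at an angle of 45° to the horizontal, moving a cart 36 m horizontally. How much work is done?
W = F·d·cosθ = (118)(36)cos(45°) = 3004 J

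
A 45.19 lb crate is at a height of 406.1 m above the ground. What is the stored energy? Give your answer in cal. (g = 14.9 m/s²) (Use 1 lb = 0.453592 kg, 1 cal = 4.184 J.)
Convert to SI: m = 20.4978 kg, h = 406.1 m
PE = mgh = (20.4978)(14.9)(406.1) = 124030 J = 29640 cal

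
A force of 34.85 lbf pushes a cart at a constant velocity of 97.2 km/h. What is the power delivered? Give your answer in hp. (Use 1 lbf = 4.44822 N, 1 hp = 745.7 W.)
Convert to SI: F = 155.02 N, v = 27.0 m/s
P = Fv = (155.02)(27.0) = 4185.55 W = 5.613 hp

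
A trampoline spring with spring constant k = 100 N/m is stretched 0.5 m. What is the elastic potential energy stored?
PE = ½kx² = ½(100)(0.5)² = 12.5 J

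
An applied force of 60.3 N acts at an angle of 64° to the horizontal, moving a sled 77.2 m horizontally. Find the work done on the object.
W = F·d·cosθ = (60.3)(77.2)cos(64°) = 2041 J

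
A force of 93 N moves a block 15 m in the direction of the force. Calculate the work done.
W = F·d = (93)(15) = 1395 J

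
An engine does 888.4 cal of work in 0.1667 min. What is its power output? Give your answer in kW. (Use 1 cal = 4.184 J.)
Convert to SI: W = 3717.07 J, t = 10.002 s
P = W/t = 3717.07/10.002 = 371.632 W = 0.3716 kW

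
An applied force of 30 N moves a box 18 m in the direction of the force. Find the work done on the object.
W = F·d = (30)(18) = 540.0 J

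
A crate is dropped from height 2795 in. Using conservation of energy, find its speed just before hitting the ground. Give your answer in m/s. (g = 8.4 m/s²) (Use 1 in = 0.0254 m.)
Convert to SI: h = 70.993 m
mgh = ½mv² ⇒ v = √(2gh) = √(2·8.4·70.993) = 34.54 m/s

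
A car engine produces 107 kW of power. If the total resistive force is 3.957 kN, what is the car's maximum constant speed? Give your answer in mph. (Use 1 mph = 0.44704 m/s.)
Convert to SI: F = 3957.0 N
P = Fv ⇒ v = P/F = 107000 W/3957.0 N = 27.0407 m/s = 60.49 mph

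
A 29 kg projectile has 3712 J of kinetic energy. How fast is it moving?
v = √(2·KE/m) = √(2·3712/29) = 16.0 m/s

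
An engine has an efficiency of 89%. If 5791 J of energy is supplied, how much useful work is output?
W_out = η·W_in = 0.89·5791 = 5153.99 J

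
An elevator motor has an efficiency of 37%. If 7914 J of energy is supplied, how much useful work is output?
W_out = η·W_in = 0.37·7914 = 2928.18 J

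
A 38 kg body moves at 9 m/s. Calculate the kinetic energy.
KE = ½mv² = ½(38)(9)² = 1539.0 J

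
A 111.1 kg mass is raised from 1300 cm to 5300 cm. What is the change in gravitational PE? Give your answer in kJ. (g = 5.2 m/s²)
Convert to SI: m = 111.1 kg, Δh = 40.0 m
ΔPE = mgΔh = (111.1)(5.2)(40.0) = 23108.8 J = 23.11 kJ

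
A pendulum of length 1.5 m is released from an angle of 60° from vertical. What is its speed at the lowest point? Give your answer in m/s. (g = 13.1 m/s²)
h = L(1 − cosθ) = 1.5(1 − cos60°) = 0.75 m
v = √(2gh) = √(2·13.1·0.75) = 4.433 m/s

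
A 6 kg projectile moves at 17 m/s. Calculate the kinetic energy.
KE = ½mv² = ½(6)(17)² = 867.0 J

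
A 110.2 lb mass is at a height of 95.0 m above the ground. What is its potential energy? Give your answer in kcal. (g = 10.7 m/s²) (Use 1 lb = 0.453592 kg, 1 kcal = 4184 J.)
Convert to SI: m = 49.9858 kg, h = 95.0 m
PE = mgh = (49.9858)(10.7)(95.0) = 50810.6 J = 12.14 kcal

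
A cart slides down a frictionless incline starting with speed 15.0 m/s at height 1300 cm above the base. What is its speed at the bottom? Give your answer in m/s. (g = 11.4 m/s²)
Convert to SI: v₀ = 15.0 m/s, h = 13.0 m
½mv₀² + mgh = ½mv² ⇒ v = √(v₀² + 2gh) = √(15.0² + 2·11.4·13.0) = 22.83 m/s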